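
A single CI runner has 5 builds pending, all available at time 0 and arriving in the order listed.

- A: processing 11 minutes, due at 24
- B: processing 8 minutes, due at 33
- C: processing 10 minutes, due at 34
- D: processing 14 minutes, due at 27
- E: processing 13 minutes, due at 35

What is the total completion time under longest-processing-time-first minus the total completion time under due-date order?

LPT (decreasing processing time): D E A C B.
D: 0→14
E: 14→27
A: 27→38
C: 38→48
B: 48→56
Sum = 14+27+38+48+56 = 183.
EDD (increasing due date): A D B C E.
A: 0→11
D: 11→25
B: 25→33
C: 33→43
E: 43→56
Sum = 11+25+33+43+56 = 168.
Difference = 183 − 168 = 15.

15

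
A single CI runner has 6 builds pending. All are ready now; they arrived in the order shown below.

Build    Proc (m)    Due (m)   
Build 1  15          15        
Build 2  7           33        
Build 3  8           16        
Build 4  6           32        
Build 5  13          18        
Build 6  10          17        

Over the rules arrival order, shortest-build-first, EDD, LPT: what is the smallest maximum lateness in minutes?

FIFO (arrival order): Build 1 Build 2 Build 3 Build 4 Build 5 Build 6.
Build 1: 0→15, due 15, lateness 0
Build 2: 15→22, due 33, lateness -11
Build 3: 22→30, due 16, lateness 14
Build 4: 30→36, due 32, lateness 4
Build 5: 36→49, due 18, lateness 31
Build 6: 49→59, due 17, lateness 42
Maximum = 42.
SPT (increasing processing time): Build 4 Build 2 Build 3 Build 6 Build 5 Build 1.
Build 4: 0→6, due 32, lateness -26
Build 2: 6→13, due 33, lateness -20
Build 3: 13→21, due 16, lateness 5
Build 6: 21→31, due 17, lateness 14
Build 5: 31→44, due 18, lateness 26
Build 1: 44→59, due 15, lateness 44
Maximum = 44.
EDD (increasing due date): Build 1 Build 3 Build 6 Build 5 Build 4 Build 2.
Build 1: 0→15, due 15, lateness 0
Build 3: 15→23, due 16, lateness 7
Build 6: 23→33, due 17, lateness 16
Build 5: 33→46, due 18, lateness 28
Build 4: 46→52, due 32, lateness 20
Build 2: 52→59, due 33, lateness 26
Maximum = 28.
LPT (decreasing processing time): Build 1 Build 5 Build 6 Build 3 Build 2 Build 4.
Build 1: 0→15, due 15, lateness 0
Build 5: 15→28, due 18, lateness 10
Build 6: 28→38, due 17, lateness 21
Build 3: 38→46, due 16, lateness 30
Build 2: 46→53, due 33, lateness 20
Build 4: 53→59, due 32, lateness 27
Maximum = 30.
FIFO 42, SPT 44, EDD 28, LPT 30 → minimum 28.

28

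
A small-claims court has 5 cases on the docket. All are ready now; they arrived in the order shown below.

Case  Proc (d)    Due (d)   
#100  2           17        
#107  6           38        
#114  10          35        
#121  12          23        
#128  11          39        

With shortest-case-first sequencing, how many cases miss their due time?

1

SPT (increasing processing time): #100 #107 #114 #128 #121.
#100: 0→2, due 17, tardiness 0
#107: 2→8, due 38, tardiness 0
#114: 8→18, due 35, tardiness 0
#128: 18→29, due 39, tardiness 0
#121: 29→41, due 23, tardiness 18
Late cases: 1.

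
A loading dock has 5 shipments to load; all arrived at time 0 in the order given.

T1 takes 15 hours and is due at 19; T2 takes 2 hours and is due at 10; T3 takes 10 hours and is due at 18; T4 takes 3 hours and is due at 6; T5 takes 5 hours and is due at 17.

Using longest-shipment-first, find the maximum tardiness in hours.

27

LPT (decreasing processing time): T1 T3 T5 T4 T2.
T1: 0→15, due 19, tardiness 0
T3: 15→25, due 18, tardiness 7
T5: 25→30, due 17, tardiness 13
T4: 30→33, due 6, tardiness 27
T2: 33→35, due 10, tardiness 25
Maximum = 27.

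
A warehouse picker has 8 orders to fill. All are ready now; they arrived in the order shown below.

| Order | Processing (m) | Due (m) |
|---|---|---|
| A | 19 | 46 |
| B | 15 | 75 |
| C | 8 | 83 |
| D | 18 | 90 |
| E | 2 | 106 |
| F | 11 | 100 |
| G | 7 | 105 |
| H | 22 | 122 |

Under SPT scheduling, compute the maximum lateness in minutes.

34

SPT (increasing processing time): E G C F B D A H.
E: 0→2, due 106, lateness -104
G: 2→9, due 105, lateness -96
C: 9→17, due 83, lateness -66
F: 17→28, due 100, lateness -72
B: 28→43, due 75, lateness -32
D: 43→61, due 90, lateness -29
A: 61→80, due 46, lateness 34
H: 80→102, due 122, lateness -20
Maximum = 34.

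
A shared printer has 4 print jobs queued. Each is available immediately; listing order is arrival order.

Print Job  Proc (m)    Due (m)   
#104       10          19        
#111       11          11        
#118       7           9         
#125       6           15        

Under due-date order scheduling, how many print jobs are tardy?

3

EDD (increasing due date): #118 #111 #125 #104.
#118: 0→7, due 9, tardiness 0
#111: 7→18, due 11, tardiness 7
#125: 18→24, due 15, tardiness 9
#104: 24→34, due 19, tardiness 15
Late print jobs: 3.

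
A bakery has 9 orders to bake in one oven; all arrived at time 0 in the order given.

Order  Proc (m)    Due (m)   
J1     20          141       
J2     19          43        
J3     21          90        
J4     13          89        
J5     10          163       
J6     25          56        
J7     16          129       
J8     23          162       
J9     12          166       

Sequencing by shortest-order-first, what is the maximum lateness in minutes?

103

SPT (increasing processing time): J5 J9 J4 J7 J2 J1 J3 J8 J6.
J5: 0→10, due 163, lateness -153
J9: 10→22, due 166, lateness -144
J4: 22→35, due 89, lateness -54
J7: 35→51, due 129, lateness -78
J2: 51→70, due 43, lateness 27
J1: 70→90, due 141, lateness -51
J3: 90→111, due 90, lateness 21
J8: 111→134, due 162, lateness -28
J6: 134→159, due 56, lateness 103
Maximum = 103.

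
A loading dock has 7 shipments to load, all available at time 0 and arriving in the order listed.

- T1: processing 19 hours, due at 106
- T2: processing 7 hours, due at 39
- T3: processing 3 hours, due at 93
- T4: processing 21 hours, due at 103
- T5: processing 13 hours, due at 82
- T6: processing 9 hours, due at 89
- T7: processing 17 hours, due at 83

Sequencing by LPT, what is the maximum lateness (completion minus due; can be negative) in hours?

47

LPT (decreasing processing time): T4 T1 T7 T5 T6 T2 T3.
T4: 0→21, due 103, lateness -82
T1: 21→40, due 106, lateness -66
T7: 40→57, due 83, lateness -26
T5: 57→70, due 82, lateness -12
T6: 70→79, due 89, lateness -10
T2: 79→86, due 39, lateness 47
T3: 86→89, due 93, lateness -4
Maximum = 47.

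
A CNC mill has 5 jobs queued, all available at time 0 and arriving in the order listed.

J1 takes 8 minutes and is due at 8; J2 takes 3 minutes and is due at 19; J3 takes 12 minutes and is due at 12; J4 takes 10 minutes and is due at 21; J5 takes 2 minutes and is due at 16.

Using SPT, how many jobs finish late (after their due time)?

SPT (increasing processing time): J5 J2 J1 J4 J3.
J5: 0→2, due 16, tardiness 0
J2: 2→5, due 19, tardiness 0
J1: 5→13, due 8, tardiness 5
J4: 13→23, due 21, tardiness 2
J3: 23→35, due 12, tardiness 23
Late jobs: 3.

3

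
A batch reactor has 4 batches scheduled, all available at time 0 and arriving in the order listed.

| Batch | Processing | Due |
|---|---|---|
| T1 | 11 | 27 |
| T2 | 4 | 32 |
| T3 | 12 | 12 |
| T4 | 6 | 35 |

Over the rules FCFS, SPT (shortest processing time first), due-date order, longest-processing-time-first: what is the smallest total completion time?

68

FIFO (arrival order): T1 T2 T3 T4.
T1: 0→11
T2: 11→15
T3: 15→27
T4: 27→33
Sum = 11+15+27+33 = 86.
SPT (increasing processing time): T2 T4 T1 T3.
T2: 0→4
T4: 4→10
T1: 10→21
T3: 21→33
Sum = 4+10+21+33 = 68.
EDD (increasing due date): T3 T1 T2 T4.
T3: 0→12
T1: 12→23
T2: 23→27
T4: 27→33
Sum = 12+23+27+33 = 95.
LPT (decreasing processing time): T3 T1 T4 T2.
T3: 0→12
T1: 12→23
T4: 23→29
T2: 29→33
Sum = 12+23+29+33 = 97.
FIFO 86, SPT 68, EDD 95, LPT 97 → minimum 68.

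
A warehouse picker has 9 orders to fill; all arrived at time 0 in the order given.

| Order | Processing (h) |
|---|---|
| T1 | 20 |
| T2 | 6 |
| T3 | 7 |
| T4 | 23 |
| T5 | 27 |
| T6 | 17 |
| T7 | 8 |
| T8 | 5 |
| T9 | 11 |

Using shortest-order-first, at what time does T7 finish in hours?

SPT (increasing processing time): T8 T2 T3 T7 T9 T6 T1 T4 T5.
T8: 0→5
T2: 5→11
T3: 11→18
T7: 18→26

26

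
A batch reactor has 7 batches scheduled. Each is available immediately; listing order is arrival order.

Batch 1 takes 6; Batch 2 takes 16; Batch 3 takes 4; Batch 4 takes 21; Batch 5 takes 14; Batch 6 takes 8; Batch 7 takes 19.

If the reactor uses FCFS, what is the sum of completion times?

FIFO (arrival order): Batch 1 Batch 2 Batch 3 Batch 4 Batch 5 Batch 6 Batch 7.
Batch 1: 0→6
Batch 2: 6→22
Batch 3: 22→26
Batch 4: 26→47
Batch 5: 47→61
Batch 6: 61→69
Batch 7: 69→88
Sum = 6+22+26+47+61+69+88 = 319.

319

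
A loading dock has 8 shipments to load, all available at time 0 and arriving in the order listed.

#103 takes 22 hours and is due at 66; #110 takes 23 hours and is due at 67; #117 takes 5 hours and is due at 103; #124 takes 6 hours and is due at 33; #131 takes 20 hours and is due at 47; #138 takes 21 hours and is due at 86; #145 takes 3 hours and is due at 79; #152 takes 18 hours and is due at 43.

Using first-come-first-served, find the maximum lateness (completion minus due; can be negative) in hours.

FIFO (arrival order): #103 #110 #117 #124 #131 #138 #145 #152.
#103: 0→22, due 66, lateness -44
#110: 22→45, due 67, lateness -22
#117: 45→50, due 103, lateness -53
#124: 50→56, due 33, lateness 23
#131: 56→76, due 47, lateness 29
#138: 76→97, due 86, lateness 11
#145: 97→100, due 79, lateness 21
#152: 100→118, due 43, lateness 75
Maximum = 75.

75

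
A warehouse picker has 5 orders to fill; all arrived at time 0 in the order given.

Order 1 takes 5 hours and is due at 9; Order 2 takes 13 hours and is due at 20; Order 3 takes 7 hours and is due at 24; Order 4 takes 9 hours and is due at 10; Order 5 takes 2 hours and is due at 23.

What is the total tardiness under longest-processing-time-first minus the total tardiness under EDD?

26

LPT (decreasing processing time): Order 2 Order 4 Order 3 Order 1 Order 5.
Order 2: 0→13, due 20, tardiness 0
Order 4: 13→22, due 10, tardiness 12
Order 3: 22→29, due 24, tardiness 5
Order 1: 29→34, due 9, tardiness 25
Order 5: 34→36, due 23, tardiness 13
Sum = 0+12+5+25+13 = 55.
EDD (increasing due date): Order 1 Order 4 Order 2 Order 5 Order 3.
Order 1: 0→5, due 9, tardiness 0
Order 4: 5→14, due 10, tardiness 4
Order 2: 14→27, due 20, tardiness 7
Order 5: 27→29, due 23, tardiness 6
Order 3: 29→36, due 24, tardiness 12
Sum = 0+4+7+6+12 = 29.
Difference = 55 − 29 = 26.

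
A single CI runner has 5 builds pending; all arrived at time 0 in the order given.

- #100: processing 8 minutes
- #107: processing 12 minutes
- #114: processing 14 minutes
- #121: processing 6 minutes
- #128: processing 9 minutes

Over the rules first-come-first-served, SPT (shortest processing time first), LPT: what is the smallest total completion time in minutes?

127

FIFO (arrival order): #100 #107 #114 #121 #128.
#100: 0→8
#107: 8→20
#114: 20→34
#121: 34→40
#128: 40→49
Sum = 8+20+34+40+49 = 151.
SPT (increasing processing time): #121 #100 #128 #107 #114.
#121: 0→6
#100: 6→14
#128: 14→23
#107: 23→35
#114: 35→49
Sum = 6+14+23+35+49 = 127.
LPT (decreasing processing time): #114 #107 #128 #100 #121.
#114: 0→14
#107: 14→26
#128: 26→35
#100: 35→43
#121: 43→49
Sum = 14+26+35+43+49 = 167.
FIFO 151, SPT 127, LPT 167 → minimum 127.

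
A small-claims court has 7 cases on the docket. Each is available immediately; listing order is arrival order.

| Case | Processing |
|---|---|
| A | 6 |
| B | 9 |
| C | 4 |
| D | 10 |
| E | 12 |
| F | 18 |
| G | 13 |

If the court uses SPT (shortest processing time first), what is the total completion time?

SPT (increasing processing time): C A B D E G F.
C: 0→4
A: 4→10
B: 10→19
D: 19→29
E: 29→41
G: 41→54
F: 54→72
Sum = 4+10+19+29+41+54+72 = 229.

229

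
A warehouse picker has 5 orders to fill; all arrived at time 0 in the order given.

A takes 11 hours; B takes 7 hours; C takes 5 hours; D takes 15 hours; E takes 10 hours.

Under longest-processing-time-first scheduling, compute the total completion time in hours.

LPT (decreasing processing time): D A E B C.
D: 0→15
A: 15→26
E: 26→36
B: 36→43
C: 43→48
Sum = 15+26+36+43+48 = 168.

168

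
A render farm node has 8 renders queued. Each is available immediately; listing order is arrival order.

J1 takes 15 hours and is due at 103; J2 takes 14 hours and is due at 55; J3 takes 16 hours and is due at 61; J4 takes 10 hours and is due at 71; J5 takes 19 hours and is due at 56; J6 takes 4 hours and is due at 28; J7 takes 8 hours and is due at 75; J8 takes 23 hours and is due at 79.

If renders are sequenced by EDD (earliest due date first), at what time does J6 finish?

EDD (increasing due date): J6 J2 J5 J3 J4 J7 J8 J1.
J6: 0→4

4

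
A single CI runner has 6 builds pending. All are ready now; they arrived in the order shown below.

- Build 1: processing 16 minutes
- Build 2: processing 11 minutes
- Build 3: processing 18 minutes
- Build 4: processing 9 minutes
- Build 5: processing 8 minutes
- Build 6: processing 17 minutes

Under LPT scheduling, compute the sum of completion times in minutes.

316

LPT (decreasing processing time): Build 3 Build 6 Build 1 Build 2 Build 4 Build 5.
Build 3: 0→18
Build 6: 18→35
Build 1: 35→51
Build 2: 51→62
Build 4: 62→71
Build 5: 71→79
Sum = 18+35+51+62+71+79 = 316.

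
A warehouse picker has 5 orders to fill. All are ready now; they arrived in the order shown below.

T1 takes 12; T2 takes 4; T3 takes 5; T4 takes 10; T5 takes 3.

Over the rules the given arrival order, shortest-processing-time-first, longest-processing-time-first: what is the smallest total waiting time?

FIFO (arrival order): T1 T2 T3 T4 T5.
T1: waits 0, runs 0→12
T2: waits 12, runs 12→16
T3: waits 16, runs 16→21
T4: waits 21, runs 21→31
T5: waits 31, runs 31→34
Sum = 0+12+16+21+31 = 80.
SPT (increasing processing time): T5 T2 T3 T4 T1.
T5: waits 0, runs 0→3
T2: waits 3, runs 3→7
T3: waits 7, runs 7→12
T4: waits 12, runs 12→22
T1: waits 22, runs 22→34
Sum = 0+3+7+12+22 = 44.
LPT (decreasing processing time): T1 T4 T3 T2 T5.
T1: waits 0, runs 0→12
T4: waits 12, runs 12→22
T3: waits 22, runs 22→27
T2: waits 27, runs 27→31
T5: waits 31, runs 31→34
Sum = 0+12+22+27+31 = 92.
FIFO 80, SPT 44, LPT 92 → minimum 44.

44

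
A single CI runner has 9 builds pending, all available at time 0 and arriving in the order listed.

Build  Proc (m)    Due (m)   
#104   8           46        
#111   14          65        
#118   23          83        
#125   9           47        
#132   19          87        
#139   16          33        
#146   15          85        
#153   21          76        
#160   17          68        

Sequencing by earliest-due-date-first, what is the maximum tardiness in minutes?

55

EDD (increasing due date): #139 #104 #125 #111 #160 #153 #118 #146 #132.
#139: 0→16, due 33, tardiness 0
#104: 16→24, due 46, tardiness 0
#125: 24→33, due 47, tardiness 0
#111: 33→47, due 65, tardiness 0
#160: 47→64, due 68, tardiness 0
#153: 64→85, due 76, tardiness 9
#118: 85→108, due 83, tardiness 25
#146: 108→123, due 85, tardiness 38
#132: 123→142, due 87, tardiness 55
Maximum = 55.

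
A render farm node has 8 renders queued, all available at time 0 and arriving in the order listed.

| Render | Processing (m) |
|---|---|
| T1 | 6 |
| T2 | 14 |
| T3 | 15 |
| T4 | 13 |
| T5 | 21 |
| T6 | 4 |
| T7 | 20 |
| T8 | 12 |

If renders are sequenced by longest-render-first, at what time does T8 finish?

LPT (decreasing processing time): T5 T7 T3 T2 T4 T8 T1 T6.
T5: 0→21
T7: 21→41
T3: 41→56
T2: 56→70
T4: 70→83
T8: 83→95

95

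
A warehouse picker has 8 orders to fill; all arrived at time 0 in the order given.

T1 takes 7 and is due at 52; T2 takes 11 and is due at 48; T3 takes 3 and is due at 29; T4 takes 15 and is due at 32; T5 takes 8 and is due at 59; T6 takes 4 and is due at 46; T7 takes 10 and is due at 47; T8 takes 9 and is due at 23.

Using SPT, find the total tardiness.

47

SPT (increasing processing time): T3 T6 T1 T5 T8 T7 T2 T4.
T3: 0→3, due 29, tardiness 0
T6: 3→7, due 46, tardiness 0
T1: 7→14, due 52, tardiness 0
T5: 14→22, due 59, tardiness 0
T8: 22→31, due 23, tardiness 8
T7: 31→41, due 47, tardiness 0
T2: 41→52, due 48, tardiness 4
T4: 52→67, due 32, tardiness 35
Sum = 0+0+0+0+8+0+4+35 = 47.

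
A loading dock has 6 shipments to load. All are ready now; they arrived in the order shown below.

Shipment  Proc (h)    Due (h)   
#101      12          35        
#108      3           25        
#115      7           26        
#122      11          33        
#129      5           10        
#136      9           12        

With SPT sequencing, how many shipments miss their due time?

SPT (increasing processing time): #108 #129 #115 #136 #122 #101.
#108: 0→3, due 25, tardiness 0
#129: 3→8, due 10, tardiness 0
#115: 8→15, due 26, tardiness 0
#136: 15→24, due 12, tardiness 12
#122: 24→35, due 33, tardiness 2
#101: 35→47, due 35, tardiness 12
Late shipments: 3.

3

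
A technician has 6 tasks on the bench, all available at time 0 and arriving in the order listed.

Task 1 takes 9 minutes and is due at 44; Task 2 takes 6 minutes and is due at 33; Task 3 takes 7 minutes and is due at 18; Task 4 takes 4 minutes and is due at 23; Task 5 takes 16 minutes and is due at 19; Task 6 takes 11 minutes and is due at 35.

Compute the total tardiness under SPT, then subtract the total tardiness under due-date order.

10

SPT (increasing processing time): Task 4 Task 2 Task 3 Task 1 Task 6 Task 5.
Task 4: 0→4, due 23, tardiness 0
Task 2: 4→10, due 33, tardiness 0
Task 3: 10→17, due 18, tardiness 0
Task 1: 17→26, due 44, tardiness 0
Task 6: 26→37, due 35, tardiness 2
Task 5: 37→53, due 19, tardiness 34
Sum = 0+0+0+0+2+34 = 36.
EDD (increasing due date): Task 3 Task 5 Task 4 Task 2 Task 6 Task 1.
Task 3: 0→7, due 18, tardiness 0
Task 5: 7→23, due 19, tardiness 4
Task 4: 23→27, due 23, tardiness 4
Task 2: 27→33, due 33, tardiness 0
Task 6: 33→44, due 35, tardiness 9
Task 1: 44→53, due 44, tardiness 9
Sum = 0+4+4+0+9+9 = 26.
Difference = 36 − 26 = 10.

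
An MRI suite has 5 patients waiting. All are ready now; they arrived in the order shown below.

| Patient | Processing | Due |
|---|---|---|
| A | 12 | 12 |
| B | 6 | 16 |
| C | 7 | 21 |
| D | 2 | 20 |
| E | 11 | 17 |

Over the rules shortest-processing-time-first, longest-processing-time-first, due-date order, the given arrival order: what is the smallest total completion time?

SPT (increasing processing time): D B C E A.
D: 0→2
B: 2→8
C: 8→15
E: 15→26
A: 26→38
Sum = 2+8+15+26+38 = 89.
LPT (decreasing processing time): A E C B D.
A: 0→12
E: 12→23
C: 23→30
B: 30→36
D: 36→38
Sum = 12+23+30+36+38 = 139.
EDD (increasing due date): A B E D C.
A: 0→12
B: 12→18
E: 18→29
D: 29→31
C: 31→38
Sum = 12+18+29+31+38 = 128.
FIFO (arrival order): A B C D E.
A: 0→12
B: 12→18
C: 18→25
D: 25→27
E: 27→38
Sum = 12+18+25+27+38 = 120.
SPT 89, LPT 139, EDD 128, FIFO 120 → minimum 89.

89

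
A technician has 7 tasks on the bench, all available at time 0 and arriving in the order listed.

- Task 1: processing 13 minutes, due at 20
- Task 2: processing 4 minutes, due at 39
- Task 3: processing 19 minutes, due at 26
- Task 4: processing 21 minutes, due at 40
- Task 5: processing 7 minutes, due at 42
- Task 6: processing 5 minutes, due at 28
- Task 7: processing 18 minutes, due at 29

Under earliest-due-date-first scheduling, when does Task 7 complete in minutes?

EDD (increasing due date): Task 1 Task 3 Task 6 Task 7 Task 2 Task 4 Task 5.
Task 1: 0→13
Task 3: 13→32
Task 6: 32→37
Task 7: 37→55

55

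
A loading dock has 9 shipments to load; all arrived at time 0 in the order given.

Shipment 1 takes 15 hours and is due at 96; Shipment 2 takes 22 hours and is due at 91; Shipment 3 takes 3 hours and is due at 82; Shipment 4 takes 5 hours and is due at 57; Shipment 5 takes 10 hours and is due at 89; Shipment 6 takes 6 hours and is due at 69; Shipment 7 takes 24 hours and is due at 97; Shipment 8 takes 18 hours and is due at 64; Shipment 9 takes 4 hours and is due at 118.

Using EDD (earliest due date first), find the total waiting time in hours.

377

EDD (increasing due date): Shipment 4 Shipment 8 Shipment 6 Shipment 3 Shipment 5 Shipment 2 Shipment 1 Shipment 7 Shipment 9.
Shipment 4: waits 0, runs 0→5
Shipment 8: waits 5, runs 5→23
Shipment 6: waits 23, runs 23→29
Shipment 3: waits 29, runs 29→32
Shipment 5: waits 32, runs 32→42
Shipment 2: waits 42, runs 42→64
Shipment 1: waits 64, runs 64→79
Shipment 7: waits 79, runs 79→103
Shipment 9: waits 103, runs 103→107
Sum = 0+5+23+29+32+42+64+79+103 = 377.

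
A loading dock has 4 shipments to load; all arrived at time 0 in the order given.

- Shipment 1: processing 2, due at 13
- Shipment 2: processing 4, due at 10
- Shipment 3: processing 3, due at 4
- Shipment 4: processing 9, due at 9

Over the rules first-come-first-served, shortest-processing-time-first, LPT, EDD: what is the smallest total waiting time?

FIFO (arrival order): Shipment 1 Shipment 2 Shipment 3 Shipment 4.
Shipment 1: waits 0, runs 0→2
Shipment 2: waits 2, runs 2→6
Shipment 3: waits 6, runs 6→9
Shipment 4: waits 9, runs 9→18
Sum = 0+2+6+9 = 17.
SPT (increasing processing time): Shipment 1 Shipment 3 Shipment 2 Shipment 4.
Shipment 1: waits 0, runs 0→2
Shipment 3: waits 2, runs 2→5
Shipment 2: waits 5, runs 5→9
Shipment 4: waits 9, runs 9→18
Sum = 0+2+5+9 = 16.
LPT (decreasing processing time): Shipment 4 Shipment 2 Shipment 3 Shipment 1.
Shipment 4: waits 0, runs 0→9
Shipment 2: waits 9, runs 9→13
Shipment 3: waits 13, runs 13→16
Shipment 1: waits 16, runs 16→18
Sum = 0+9+13+16 = 38.
EDD (increasing due date): Shipment 3 Shipment 4 Shipment 2 Shipment 1.
Shipment 3: waits 0, runs 0→3
Shipment 4: waits 3, runs 3→12
Shipment 2: waits 12, runs 12→16
Shipment 1: waits 16, runs 16→18
Sum = 0+3+12+16 = 31.
FIFO 17, SPT 16, LPT 38, EDD 31 → minimum 16.

16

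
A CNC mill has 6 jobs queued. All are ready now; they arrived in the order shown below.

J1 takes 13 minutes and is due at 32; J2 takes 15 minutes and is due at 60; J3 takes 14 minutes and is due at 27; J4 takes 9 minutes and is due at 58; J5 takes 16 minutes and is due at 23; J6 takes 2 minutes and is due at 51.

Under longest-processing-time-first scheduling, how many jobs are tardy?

4

LPT (decreasing processing time): J5 J2 J3 J1 J4 J6.
J5: 0→16, due 23, tardiness 0
J2: 16→31, due 60, tardiness 0
J3: 31→45, due 27, tardiness 18
J1: 45→58, due 32, tardiness 26
J4: 58→67, due 58, tardiness 9
J6: 67→69, due 51, tardiness 18
Late jobs: 4.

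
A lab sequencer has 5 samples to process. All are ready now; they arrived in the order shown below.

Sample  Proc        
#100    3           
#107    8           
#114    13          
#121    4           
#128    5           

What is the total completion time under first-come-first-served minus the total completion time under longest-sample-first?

-24

FIFO (arrival order): #100 #107 #114 #121 #128.
#100: 0→3
#107: 3→11
#114: 11→24
#121: 24→28
#128: 28→33
Sum = 3+11+24+28+33 = 99.
LPT (decreasing processing time): #114 #107 #128 #121 #100.
#114: 0→13
#107: 13→21
#128: 21→26
#121: 26→30
#100: 30→33
Sum = 13+21+26+30+33 = 123.
Difference = 99 − 123 = -24.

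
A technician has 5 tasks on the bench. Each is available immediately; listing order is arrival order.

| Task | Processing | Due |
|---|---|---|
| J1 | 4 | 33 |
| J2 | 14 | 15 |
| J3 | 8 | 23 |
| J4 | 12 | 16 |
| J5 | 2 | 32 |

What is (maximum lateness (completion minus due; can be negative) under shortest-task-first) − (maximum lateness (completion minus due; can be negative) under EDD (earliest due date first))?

SPT (increasing processing time): J5 J1 J3 J4 J2.
J5: 0→2, due 32, lateness -30
J1: 2→6, due 33, lateness -27
J3: 6→14, due 23, lateness -9
J4: 14→26, due 16, lateness 10
J2: 26→40, due 15, lateness 25
Maximum = 25.
EDD (increasing due date): J2 J4 J3 J5 J1.
J2: 0→14, due 15, lateness -1
J4: 14→26, due 16, lateness 10
J3: 26→34, due 23, lateness 11
J5: 34→36, due 32, lateness 4
J1: 36→40, due 33, lateness 7
Maximum = 11.
Difference = 25 − 11 = 14.

14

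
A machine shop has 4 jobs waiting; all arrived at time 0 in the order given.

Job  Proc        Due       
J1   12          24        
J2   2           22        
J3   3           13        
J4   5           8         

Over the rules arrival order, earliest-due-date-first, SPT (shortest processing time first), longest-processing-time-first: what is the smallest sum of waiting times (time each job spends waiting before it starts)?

17

FIFO (arrival order): J1 J2 J3 J4.
J1: waits 0, runs 0→12
J2: waits 12, runs 12→14
J3: waits 14, runs 14→17
J4: waits 17, runs 17→22
Sum = 0+12+14+17 = 43.
EDD (increasing due date): J4 J3 J2 J1.
J4: waits 0, runs 0→5
J3: waits 5, runs 5→8
J2: waits 8, runs 8→10
J1: waits 10, runs 10→22
Sum = 0+5+8+10 = 23.
SPT (increasing processing time): J2 J3 J4 J1.
J2: waits 0, runs 0→2
J3: waits 2, runs 2→5
J4: waits 5, runs 5→10
J1: waits 10, runs 10→22
Sum = 0+2+5+10 = 17.
LPT (decreasing processing time): J1 J4 J3 J2.
J1: waits 0, runs 0→12
J4: waits 12, runs 12→17
J3: waits 17, runs 17→20
J2: waits 20, runs 20→22
Sum = 0+12+17+20 = 49.
FIFO 43, EDD 23, SPT 17, LPT 49 → minimum 17.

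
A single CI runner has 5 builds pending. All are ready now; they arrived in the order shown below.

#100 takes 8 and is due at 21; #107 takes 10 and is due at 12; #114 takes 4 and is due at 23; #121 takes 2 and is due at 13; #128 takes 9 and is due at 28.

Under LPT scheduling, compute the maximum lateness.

LPT (decreasing processing time): #107 #128 #100 #114 #121.
#107: 0→10, due 12, lateness -2
#128: 10→19, due 28, lateness -9
#100: 19→27, due 21, lateness 6
#114: 27→31, due 23, lateness 8
#121: 31→33, due 13, lateness 20
Maximum = 20.

20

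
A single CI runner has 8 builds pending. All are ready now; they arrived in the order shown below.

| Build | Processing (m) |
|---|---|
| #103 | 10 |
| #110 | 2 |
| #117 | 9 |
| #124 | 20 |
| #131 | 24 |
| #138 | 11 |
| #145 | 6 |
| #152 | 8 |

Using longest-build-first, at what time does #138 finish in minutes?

55

LPT (decreasing processing time): #131 #124 #138 #103 #117 #152 #145 #110.
#131: 0→24
#124: 24→44
#138: 44→55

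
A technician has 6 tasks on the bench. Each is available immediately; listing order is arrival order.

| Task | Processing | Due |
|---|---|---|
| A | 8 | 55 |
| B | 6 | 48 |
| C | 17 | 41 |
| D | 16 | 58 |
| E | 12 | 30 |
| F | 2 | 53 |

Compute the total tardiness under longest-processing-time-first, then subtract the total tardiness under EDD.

LPT (decreasing processing time): C D E A B F.
C: 0→17, due 41, tardiness 0
D: 17→33, due 58, tardiness 0
E: 33→45, due 30, tardiness 15
A: 45→53, due 55, tardiness 0
B: 53→59, due 48, tardiness 11
F: 59→61, due 53, tardiness 8
Sum = 0+0+15+0+11+8 = 34.
EDD (increasing due date): E C B F A D.
E: 0→12, due 30, tardiness 0
C: 12→29, due 41, tardiness 0
B: 29→35, due 48, tardiness 0
F: 35→37, due 53, tardiness 0
A: 37→45, due 55, tardiness 0
D: 45→61, due 58, tardiness 3
Sum = 0+0+0+0+0+3 = 3.
Difference = 34 − 3 = 31.

31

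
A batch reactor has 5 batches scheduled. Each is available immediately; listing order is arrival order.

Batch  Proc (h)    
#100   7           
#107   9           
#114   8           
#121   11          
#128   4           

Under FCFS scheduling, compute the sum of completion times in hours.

FIFO (arrival order): #100 #107 #114 #121 #128.
#100: 0→7
#107: 7→16
#114: 16→24
#121: 24→35
#128: 35→39
Sum = 7+16+24+35+39 = 121.

121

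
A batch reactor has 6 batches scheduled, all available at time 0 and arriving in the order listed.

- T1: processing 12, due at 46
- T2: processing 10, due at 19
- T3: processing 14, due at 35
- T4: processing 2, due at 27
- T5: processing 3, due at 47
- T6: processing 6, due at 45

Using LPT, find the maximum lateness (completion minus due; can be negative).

LPT (decreasing processing time): T3 T1 T2 T6 T5 T4.
T3: 0→14, due 35, lateness -21
T1: 14→26, due 46, lateness -20
T2: 26→36, due 19, lateness 17
T6: 36→42, due 45, lateness -3
T5: 42→45, due 47, lateness -2
T4: 45→47, due 27, lateness 20
Maximum = 20.

20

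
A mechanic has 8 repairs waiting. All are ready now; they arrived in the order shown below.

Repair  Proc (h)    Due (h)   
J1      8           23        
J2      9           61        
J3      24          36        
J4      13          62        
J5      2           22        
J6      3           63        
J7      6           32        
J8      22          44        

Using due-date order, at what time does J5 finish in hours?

2

EDD (increasing due date): J5 J1 J7 J3 J8 J2 J4 J6.
J5: 0→2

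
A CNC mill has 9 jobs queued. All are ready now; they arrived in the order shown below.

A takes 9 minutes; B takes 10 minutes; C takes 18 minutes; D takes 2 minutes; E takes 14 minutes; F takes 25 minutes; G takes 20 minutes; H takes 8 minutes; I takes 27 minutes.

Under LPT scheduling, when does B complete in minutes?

LPT (decreasing processing time): I F G C E B A H D.
I: 0→27
F: 27→52
G: 52→72
C: 72→90
E: 90→104
B: 104→114

114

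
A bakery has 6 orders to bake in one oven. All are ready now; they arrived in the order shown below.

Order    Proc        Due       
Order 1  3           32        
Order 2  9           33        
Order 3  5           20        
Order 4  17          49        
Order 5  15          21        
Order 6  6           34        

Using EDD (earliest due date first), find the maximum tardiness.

EDD (increasing due date): Order 3 Order 5 Order 1 Order 2 Order 6 Order 4.
Order 3: 0→5, due 20, tardiness 0
Order 5: 5→20, due 21, tardiness 0
Order 1: 20→23, due 32, tardiness 0
Order 2: 23→32, due 33, tardiness 0
Order 6: 32→38, due 34, tardiness 4
Order 4: 38→55, due 49, tardiness 6
Maximum = 6.

6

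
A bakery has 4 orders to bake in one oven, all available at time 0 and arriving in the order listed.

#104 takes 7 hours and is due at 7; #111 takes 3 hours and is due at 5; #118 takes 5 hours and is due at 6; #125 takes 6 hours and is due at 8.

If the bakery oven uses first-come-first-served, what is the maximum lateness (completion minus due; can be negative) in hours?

13

FIFO (arrival order): #104 #111 #118 #125.
#104: 0→7, due 7, lateness 0
#111: 7→10, due 5, lateness 5
#118: 10→15, due 6, lateness 9
#125: 15→21, due 8, lateness 13
Maximum = 13.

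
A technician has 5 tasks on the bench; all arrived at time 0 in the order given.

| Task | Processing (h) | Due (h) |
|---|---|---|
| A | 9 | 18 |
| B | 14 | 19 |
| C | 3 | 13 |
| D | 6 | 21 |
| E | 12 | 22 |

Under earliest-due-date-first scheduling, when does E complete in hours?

44

EDD (increasing due date): C A B D E.
C: 0→3
A: 3→12
B: 12→26
D: 26→32
E: 32→44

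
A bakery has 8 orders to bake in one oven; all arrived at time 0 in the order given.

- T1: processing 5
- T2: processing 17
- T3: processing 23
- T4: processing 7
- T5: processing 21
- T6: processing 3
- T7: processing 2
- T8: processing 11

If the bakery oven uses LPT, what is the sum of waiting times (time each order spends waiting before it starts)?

450

LPT (decreasing processing time): T3 T5 T2 T8 T4 T1 T6 T7.
T3: waits 0, runs 0→23
T5: waits 23, runs 23→44
T2: waits 44, runs 44→61
T8: waits 61, runs 61→72
T4: waits 72, runs 72→79
T1: waits 79, runs 79→84
T6: waits 84, runs 84→87
T7: waits 87, runs 87→89
Sum = 0+23+44+61+72+79+84+87 = 450.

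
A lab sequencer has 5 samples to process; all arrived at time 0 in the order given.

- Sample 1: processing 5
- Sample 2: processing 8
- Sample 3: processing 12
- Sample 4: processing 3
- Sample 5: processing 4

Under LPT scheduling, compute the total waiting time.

LPT (decreasing processing time): Sample 3 Sample 2 Sample 1 Sample 5 Sample 4.
Sample 3: waits 0, runs 0→12
Sample 2: waits 12, runs 12→20
Sample 1: waits 20, runs 20→25
Sample 5: waits 25, runs 25→29
Sample 4: waits 29, runs 29→32
Sum = 0+12+20+25+29 = 86.

86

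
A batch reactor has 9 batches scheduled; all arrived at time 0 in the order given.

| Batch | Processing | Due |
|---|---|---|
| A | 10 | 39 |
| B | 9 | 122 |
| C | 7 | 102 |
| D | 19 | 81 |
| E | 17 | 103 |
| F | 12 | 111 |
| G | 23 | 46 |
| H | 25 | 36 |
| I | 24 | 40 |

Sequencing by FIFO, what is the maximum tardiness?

106

FIFO (arrival order): A B C D E F G H I.
A: 0→10, due 39, tardiness 0
B: 10→19, due 122, tardiness 0
C: 19→26, due 102, tardiness 0
D: 26→45, due 81, tardiness 0
E: 45→62, due 103, tardiness 0
F: 62→74, due 111, tardiness 0
G: 74→97, due 46, tardiness 51
H: 97→122, due 36, tardiness 86
I: 122→146, due 40, tardiness 106
Maximum = 106.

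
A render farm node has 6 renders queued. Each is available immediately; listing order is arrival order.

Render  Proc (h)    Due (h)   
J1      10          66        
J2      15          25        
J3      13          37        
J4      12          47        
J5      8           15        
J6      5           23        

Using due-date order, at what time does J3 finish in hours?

EDD (increasing due date): J5 J6 J2 J3 J4 J1.
J5: 0→8
J6: 8→13
J2: 13→28
J3: 28→41

41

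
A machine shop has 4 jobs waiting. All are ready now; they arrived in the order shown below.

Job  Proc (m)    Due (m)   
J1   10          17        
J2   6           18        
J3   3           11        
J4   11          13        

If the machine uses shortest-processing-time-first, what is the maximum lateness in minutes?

17

SPT (increasing processing time): J3 J2 J1 J4.
J3: 0→3, due 11, lateness -8
J2: 3→9, due 18, lateness -9
J1: 9→19, due 17, lateness 2
J4: 19→30, due 13, lateness 17
Maximum = 17.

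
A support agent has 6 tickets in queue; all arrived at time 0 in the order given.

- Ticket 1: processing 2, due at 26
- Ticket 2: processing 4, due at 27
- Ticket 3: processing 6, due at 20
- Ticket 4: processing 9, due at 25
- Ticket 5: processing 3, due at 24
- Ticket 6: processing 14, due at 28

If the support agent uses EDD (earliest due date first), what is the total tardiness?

EDD (increasing due date): Ticket 3 Ticket 5 Ticket 4 Ticket 1 Ticket 2 Ticket 6.
Ticket 3: 0→6, due 20, tardiness 0
Ticket 5: 6→9, due 24, tardiness 0
Ticket 4: 9→18, due 25, tardiness 0
Ticket 1: 18→20, due 26, tardiness 0
Ticket 2: 20→24, due 27, tardiness 0
Ticket 6: 24→38, due 28, tardiness 10
Sum = 0+0+0+0+0+10 = 10.

10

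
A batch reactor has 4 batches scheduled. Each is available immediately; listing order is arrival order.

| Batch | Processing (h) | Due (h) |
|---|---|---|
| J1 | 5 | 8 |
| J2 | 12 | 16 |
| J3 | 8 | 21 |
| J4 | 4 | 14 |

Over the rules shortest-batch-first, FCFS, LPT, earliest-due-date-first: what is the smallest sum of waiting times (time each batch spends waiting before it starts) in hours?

SPT (increasing processing time): J4 J1 J3 J2.
J4: waits 0, runs 0→4
J1: waits 4, runs 4→9
J3: waits 9, runs 9→17
J2: waits 17, runs 17→29
Sum = 0+4+9+17 = 30.
FIFO (arrival order): J1 J2 J3 J4.
J1: waits 0, runs 0→5
J2: waits 5, runs 5→17
J3: waits 17, runs 17→25
J4: waits 25, runs 25→29
Sum = 0+5+17+25 = 47.
LPT (decreasing processing time): J2 J3 J1 J4.
J2: waits 0, runs 0→12
J3: waits 12, runs 12→20
J1: waits 20, runs 20→25
J4: waits 25, runs 25→29
Sum = 0+12+20+25 = 57.
EDD (increasing due date): J1 J4 J2 J3.
J1: waits 0, runs 0→5
J4: waits 5, runs 5→9
J2: waits 9, runs 9→21
J3: waits 21, runs 21→29
Sum = 0+5+9+21 = 35.
SPT 30, FIFO 47, LPT 57, EDD 35 → minimum 30.

30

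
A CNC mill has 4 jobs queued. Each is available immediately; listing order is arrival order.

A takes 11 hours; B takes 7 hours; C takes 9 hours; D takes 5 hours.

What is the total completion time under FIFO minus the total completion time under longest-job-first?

FIFO (arrival order): A B C D.
A: 0→11
B: 11→18
C: 18→27
D: 27→32
Sum = 11+18+27+32 = 88.
LPT (decreasing processing time): A C B D.
A: 0→11
C: 11→20
B: 20→27
D: 27→32
Sum = 11+20+27+32 = 90.
Difference = 88 − 90 = -2.

-2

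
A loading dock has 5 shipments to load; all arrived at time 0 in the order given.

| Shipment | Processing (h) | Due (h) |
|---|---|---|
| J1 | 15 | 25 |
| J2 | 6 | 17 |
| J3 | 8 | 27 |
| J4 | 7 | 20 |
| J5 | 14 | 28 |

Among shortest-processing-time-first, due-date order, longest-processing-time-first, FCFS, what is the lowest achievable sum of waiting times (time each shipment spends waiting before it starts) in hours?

SPT (increasing processing time): J2 J4 J3 J5 J1.
J2: waits 0, runs 0→6
J4: waits 6, runs 6→13
J3: waits 13, runs 13→21
J5: waits 21, runs 21→35
J1: waits 35, runs 35→50
Sum = 0+6+13+21+35 = 75.
EDD (increasing due date): J2 J4 J1 J3 J5.
J2: waits 0, runs 0→6
J4: waits 6, runs 6→13
J1: waits 13, runs 13→28
J3: waits 28, runs 28→36
J5: waits 36, runs 36→50
Sum = 0+6+13+28+36 = 83.
LPT (decreasing processing time): J1 J5 J3 J4 J2.
J1: waits 0, runs 0→15
J5: waits 15, runs 15→29
J3: waits 29, runs 29→37
J4: waits 37, runs 37→44
J2: waits 44, runs 44→50
Sum = 0+15+29+37+44 = 125.
FIFO (arrival order): J1 J2 J3 J4 J5.
J1: waits 0, runs 0→15
J2: waits 15, runs 15→21
J3: waits 21, runs 21→29
J4: waits 29, runs 29→36
J5: waits 36, runs 36→50
Sum = 0+15+21+29+36 = 101.
SPT 75, EDD 83, LPT 125, FIFO 101 → minimum 75.

75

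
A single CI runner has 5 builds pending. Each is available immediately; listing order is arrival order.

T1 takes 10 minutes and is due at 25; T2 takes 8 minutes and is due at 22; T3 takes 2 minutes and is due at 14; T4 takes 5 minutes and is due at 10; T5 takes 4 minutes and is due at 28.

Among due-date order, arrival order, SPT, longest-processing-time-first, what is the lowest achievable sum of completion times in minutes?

67

EDD (increasing due date): T4 T3 T2 T1 T5.
T4: 0→5
T3: 5→7
T2: 7→15
T1: 15→25
T5: 25→29
Sum = 5+7+15+25+29 = 81.
FIFO (arrival order): T1 T2 T3 T4 T5.
T1: 0→10
T2: 10→18
T3: 18→20
T4: 20→25
T5: 25→29
Sum = 10+18+20+25+29 = 102.
SPT (increasing processing time): T3 T5 T4 T2 T1.
T3: 0→2
T5: 2→6
T4: 6→11
T2: 11→19
T1: 19→29
Sum = 2+6+11+19+29 = 67.
LPT (decreasing processing time): T1 T2 T4 T5 T3.
T1: 0→10
T2: 10→18
T4: 18→23
T5: 23→27
T3: 27→29
Sum = 10+18+23+27+29 = 107.
EDD 81, FIFO 102, SPT 67, LPT 107 → minimum 67.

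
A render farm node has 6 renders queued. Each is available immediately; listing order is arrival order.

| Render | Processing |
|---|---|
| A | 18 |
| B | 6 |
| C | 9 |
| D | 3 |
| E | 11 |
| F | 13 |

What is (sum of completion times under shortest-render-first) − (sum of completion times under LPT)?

SPT (increasing processing time): D B C E F A.
D: 0→3
B: 3→9
C: 9→18
E: 18→29
F: 29→42
A: 42→60
Sum = 3+9+18+29+42+60 = 161.
LPT (decreasing processing time): A F E C B D.
A: 0→18
F: 18→31
E: 31→42
C: 42→51
B: 51→57
D: 57→60
Sum = 18+31+42+51+57+60 = 259.
Difference = 161 − 259 = -98.

-98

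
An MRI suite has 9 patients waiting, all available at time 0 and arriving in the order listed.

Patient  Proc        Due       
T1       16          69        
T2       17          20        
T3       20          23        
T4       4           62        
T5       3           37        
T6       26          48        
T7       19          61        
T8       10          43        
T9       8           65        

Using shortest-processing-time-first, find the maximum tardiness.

SPT (increasing processing time): T5 T4 T9 T8 T1 T2 T7 T3 T6.
T5: 0→3, due 37, tardiness 0
T4: 3→7, due 62, tardiness 0
T9: 7→15, due 65, tardiness 0
T8: 15→25, due 43, tardiness 0
T1: 25→41, due 69, tardiness 0
T2: 41→58, due 20, tardiness 38
T7: 58→77, due 61, tardiness 16
T3: 77→97, due 23, tardiness 74
T6: 97→123, due 48, tardiness 75
Maximum = 75.

75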